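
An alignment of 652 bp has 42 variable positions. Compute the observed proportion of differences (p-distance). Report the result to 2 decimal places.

0.06

p = 42/652 = 0.064417… ≈ 0.06 (to 2 d.p.).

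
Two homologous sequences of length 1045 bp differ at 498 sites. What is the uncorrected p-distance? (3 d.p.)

0.477

p = 498/1045 = 0.476555… ≈ 0.477 (to 3 d.p.).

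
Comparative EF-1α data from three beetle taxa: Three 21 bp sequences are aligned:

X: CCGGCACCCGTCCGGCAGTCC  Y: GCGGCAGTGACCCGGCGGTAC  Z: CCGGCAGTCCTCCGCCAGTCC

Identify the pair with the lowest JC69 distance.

X–Y: 8/21 differ, p = 0.381, d = 0.532.
X–Z: 4/21 differ, p = 0.190, d = 0.220.
Y–Z: 7/21 differ, p = 0.333, d = 0.441.
The smallest distance is between X and Z.

X and Z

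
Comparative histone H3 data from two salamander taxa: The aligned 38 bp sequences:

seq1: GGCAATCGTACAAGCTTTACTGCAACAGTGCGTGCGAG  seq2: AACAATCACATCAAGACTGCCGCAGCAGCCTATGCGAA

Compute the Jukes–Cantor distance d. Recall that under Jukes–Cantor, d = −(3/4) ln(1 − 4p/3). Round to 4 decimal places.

0.7489

The sequences differ at 18 of 38 sites, so p = 18/38 ≈ 0.473684.
d = −(3/4) ln(1 − 4p/3) = −0.75 ln(1 − 0.631579) = −0.75 ln(0.368421)
  = −0.75 × (-0.998529) = 0.748897 substitutions/site.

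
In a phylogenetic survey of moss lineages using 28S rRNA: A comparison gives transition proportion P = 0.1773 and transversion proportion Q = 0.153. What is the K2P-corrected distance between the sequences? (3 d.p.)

Under the Kimura two-parameter model, d = −½ ln(1 − 2P − Q) − ¼ ln(1 − 2Q).
1 − 2P − Q = 0.4924, giving −½ ln(0.4924) = 0.354232.
1 − 2Q = 0.694, giving −¼ ln(0.694) = 0.091321.
d = 0.354232 + 0.091321 = 0.445553.

0.446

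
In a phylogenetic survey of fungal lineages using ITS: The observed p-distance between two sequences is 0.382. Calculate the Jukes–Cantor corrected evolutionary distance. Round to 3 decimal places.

0.534

d = −(3/4) ln(1 − 4p/3) = −0.75 ln(1 − 0.509333) = −0.75 ln(0.490667)
  = −0.75 × (-0.711990) = 0.533993 substitutions/site.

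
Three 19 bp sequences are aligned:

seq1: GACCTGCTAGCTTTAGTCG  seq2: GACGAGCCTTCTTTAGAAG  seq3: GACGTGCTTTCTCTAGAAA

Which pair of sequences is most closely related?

seq2 and seq3

seq1–seq2: 7/19 differ, p = 0.368, d = 0.507.
seq1–seq3: 7/19 differ, p = 0.368, d = 0.507.
seq2–seq3: 4/19 differ, p = 0.211, d = 0.247.
The smallest distance is between seq2 and seq3.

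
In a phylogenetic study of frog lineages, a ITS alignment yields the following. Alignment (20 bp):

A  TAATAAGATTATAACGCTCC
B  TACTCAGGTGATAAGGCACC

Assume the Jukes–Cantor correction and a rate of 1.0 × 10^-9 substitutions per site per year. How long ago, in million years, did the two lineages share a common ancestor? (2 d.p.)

The sequences differ at 6 of 20 sites (3, 5, 8, 10, 15, 18), so p = 6/20 = 0.3.
d = −(3/4) ln(1 − 4p/3) = −0.75 ln(1 − 0.4) = −0.75 ln(0.6)
  = −0.75 × (-0.510826) = 0.383120 substitutions/site.
Under a molecular clock d = 2μt, so t = d/(2μ) = 0.383120 / (2 × 1.0 × 10^-9) = 191.56 million years.

191.56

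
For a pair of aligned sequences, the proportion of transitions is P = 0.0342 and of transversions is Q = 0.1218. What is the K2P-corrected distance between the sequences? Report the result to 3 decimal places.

Under the Kimura two-parameter model, d = −½ ln(1 − 2P − Q) − ¼ ln(1 − 2Q).
1 − 2P − Q = 0.8098, giving −½ ln(0.8098) = 0.105484.
1 − 2Q = 0.7564, giving −¼ ln(0.7564) = 0.069796.
d = 0.105484 + 0.069796 = 0.175280.

0.175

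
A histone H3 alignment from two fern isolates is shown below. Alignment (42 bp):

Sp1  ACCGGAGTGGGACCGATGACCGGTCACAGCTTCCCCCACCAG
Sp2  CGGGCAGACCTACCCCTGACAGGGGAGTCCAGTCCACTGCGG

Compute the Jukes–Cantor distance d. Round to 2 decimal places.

The sequences differ at 23 of 42 sites, so p = 23/42 ≈ 0.547619.
d = −(3/4) ln(1 − 4p/3) = −0.75 ln(1 − 0.730159) = −0.75 ln(0.269841)
  = −0.75 × (-1.309922) = 0.982442 substitutions/site.

0.98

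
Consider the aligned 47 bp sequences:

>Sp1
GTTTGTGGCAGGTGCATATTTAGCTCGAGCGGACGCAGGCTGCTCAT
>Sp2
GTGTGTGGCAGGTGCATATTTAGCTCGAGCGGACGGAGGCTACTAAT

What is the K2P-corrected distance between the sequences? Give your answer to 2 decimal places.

Of 47 sites, 1 differences are transitions and 3 are transversions, so P = 1/47 ≈ 0.021277 and Q = 3/47 ≈ 0.06383.
Under the Kimura two-parameter model, d = −½ ln(1 − 2P − Q) − ¼ ln(1 − 2Q).
1 − 2P − Q = 0.893616, giving −½ ln(0.893616) = 0.056240.
1 − 2Q = 0.87234, giving −¼ ln(0.87234) = 0.034144.
d = 0.056240 + 0.034144 = 0.090384.

0.09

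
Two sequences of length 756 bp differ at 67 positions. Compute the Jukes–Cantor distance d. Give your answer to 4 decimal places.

p = 67/756 ≈ 0.088624.
d = −(3/4) ln(1 − 4p/3) = −0.75 ln(1 − 0.118165) = −0.75 ln(0.881835)
  = −0.75 × (-0.125750) = 0.094313 substitutions/site.

0.0943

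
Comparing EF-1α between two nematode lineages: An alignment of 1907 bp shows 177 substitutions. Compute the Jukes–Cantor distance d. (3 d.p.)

0.099

p = 177/1907 ≈ 0.092816.
d = −(3/4) ln(1 − 4p/3) = −0.75 ln(1 − 0.123755) = −0.75 ln(0.876245)
  = −0.75 × (-0.132110) = 0.099083 substitutions/site.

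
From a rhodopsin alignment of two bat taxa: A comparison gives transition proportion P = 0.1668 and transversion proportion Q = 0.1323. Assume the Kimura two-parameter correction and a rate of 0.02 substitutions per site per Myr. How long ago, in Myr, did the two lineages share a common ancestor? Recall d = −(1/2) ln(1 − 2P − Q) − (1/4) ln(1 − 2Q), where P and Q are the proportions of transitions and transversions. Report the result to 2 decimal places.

9.76

Under the Kimura two-parameter model, d = −½ ln(1 − 2P − Q) − ¼ ln(1 − 2Q).
1 − 2P − Q = 0.5341, giving −½ ln(0.5341) = 0.313586.
1 − 2Q = 0.7354, giving −¼ ln(0.7354) = 0.076835.
d = 0.313586 + 0.076835 = 0.390421.
Under a molecular clock d = 2μt, so t = d/(2μ) = 0.390421 / (2 × 0.02) = 9.76 Myr.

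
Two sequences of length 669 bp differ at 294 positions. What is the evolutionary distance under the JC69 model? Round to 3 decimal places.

0.661

p = 294/669 ≈ 0.439462.
d = −(3/4) ln(1 − 4p/3) = −0.75 ln(1 − 0.585949) = −0.75 ln(0.414051)
  = −0.75 × (-0.881766) = 0.661325 substitutions/site.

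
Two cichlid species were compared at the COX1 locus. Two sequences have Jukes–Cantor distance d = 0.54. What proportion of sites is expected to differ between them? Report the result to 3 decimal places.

p = (3/4)(1 − e^(−4d/3)) = 0.75 × (1 − e^(-0.72)) = 0.75 × (1 − 0.486752) = 0.384936.

0.385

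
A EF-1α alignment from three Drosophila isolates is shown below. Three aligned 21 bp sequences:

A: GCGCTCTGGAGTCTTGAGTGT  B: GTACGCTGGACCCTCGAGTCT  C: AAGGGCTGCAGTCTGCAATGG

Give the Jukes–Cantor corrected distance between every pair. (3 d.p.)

d(A,B) = 0.441, d(A,C) = 0.635, d(B,C) = 1.076

A–B: 7/21 sites differ → p ≈ 0.333333, d = −0.75 ln(1 − 0.444444) = 0.440839 ≈ 0.441.
A–C: 9/21 sites differ → p ≈ 0.428571, d = −0.75 ln(1 − 0.571428) = 0.635472 ≈ 0.635.
B–C: 12/21 sites differ → p ≈ 0.571429, d = −0.75 ln(1 − 0.761905) = 1.076314 ≈ 1.076.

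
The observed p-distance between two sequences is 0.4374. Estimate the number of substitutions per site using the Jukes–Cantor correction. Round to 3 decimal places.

0.656

d = −(3/4) ln(1 − 4p/3) = −0.75 ln(1 − 0.5832) = −0.75 ln(0.4168)
  = −0.75 × (-0.875149) = 0.656362 substitutions/site.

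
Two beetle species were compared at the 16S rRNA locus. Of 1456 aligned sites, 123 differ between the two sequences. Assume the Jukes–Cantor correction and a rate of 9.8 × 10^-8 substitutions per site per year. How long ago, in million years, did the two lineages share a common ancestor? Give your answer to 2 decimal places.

0.46

p = 123/1456 ≈ 0.084478.
d = −(3/4) ln(1 − 4p/3) = −0.75 ln(1 − 0.112637) = −0.75 ln(0.887363)
  = −0.75 × (-0.119501) = 0.089626 substitutions/site.
Under a molecular clock d = 2μt, so t = d/(2μ) = 0.089626 / (2 × 9.8 × 10^-8) = 0.46 million years.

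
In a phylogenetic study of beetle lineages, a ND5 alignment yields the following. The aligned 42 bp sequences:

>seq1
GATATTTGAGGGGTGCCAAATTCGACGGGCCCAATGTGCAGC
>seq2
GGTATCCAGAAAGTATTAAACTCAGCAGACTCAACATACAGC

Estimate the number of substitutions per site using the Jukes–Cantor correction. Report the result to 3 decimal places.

The sequences differ at 20 of 42 sites, so p = 20/42 ≈ 0.47619.
d = −(3/4) ln(1 − 4p/3) = −0.75 ln(1 − 0.63492) = −0.75 ln(0.36508)
  = −0.75 × (-1.007639) = 0.755729 substitutions/site.

0.756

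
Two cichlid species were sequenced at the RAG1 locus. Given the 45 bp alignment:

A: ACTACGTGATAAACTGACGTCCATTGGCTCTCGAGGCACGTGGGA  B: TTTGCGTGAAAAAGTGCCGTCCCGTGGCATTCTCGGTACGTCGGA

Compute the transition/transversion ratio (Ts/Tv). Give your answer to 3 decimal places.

Transitions are A↔G and C↔T; transversions are all other mismatches.
Transitions: 4. Transversions: 10.
R = 4/10 = 0.400.

0.400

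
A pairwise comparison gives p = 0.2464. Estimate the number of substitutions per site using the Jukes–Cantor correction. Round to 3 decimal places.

0.299

d = −(3/4) ln(1 − 4p/3) = −0.75 ln(1 − 0.328533) = −0.75 ln(0.671467)
  = −0.75 × (-0.398290) = 0.298718 substitutions/site.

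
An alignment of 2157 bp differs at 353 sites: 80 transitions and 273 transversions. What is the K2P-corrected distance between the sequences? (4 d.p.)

0.1850

P = 80/2157 ≈ 0.037089 and Q = 273/2157 ≈ 0.126565.
Under the Kimura two-parameter model, d = −½ ln(1 − 2P − Q) − ¼ ln(1 − 2Q).
1 − 2P − Q = 0.799257, giving −½ ln(0.799257) = 0.112036.
1 − 2Q = 0.74687, giving −¼ ln(0.74687) = 0.072966.
d = 0.112036 + 0.072966 = 0.185002.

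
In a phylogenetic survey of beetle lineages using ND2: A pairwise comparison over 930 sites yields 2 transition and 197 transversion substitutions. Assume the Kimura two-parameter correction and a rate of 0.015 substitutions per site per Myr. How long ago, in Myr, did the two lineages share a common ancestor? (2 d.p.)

8.65

P = 2/930 ≈ 0.002151 and Q = 197/930 ≈ 0.211828.
Under the Kimura two-parameter model, d = −½ ln(1 − 2P − Q) − ¼ ln(1 − 2Q).
1 − 2P − Q = 0.78387, giving −½ ln(0.78387) = 0.121756.
1 − 2Q = 0.576344, giving −¼ ln(0.576344) = 0.137763.
d = 0.121756 + 0.137763 = 0.259519.
Under a molecular clock d = 2μt, so t = d/(2μ) = 0.259519 / (2 × 0.015) = 8.65 Myr.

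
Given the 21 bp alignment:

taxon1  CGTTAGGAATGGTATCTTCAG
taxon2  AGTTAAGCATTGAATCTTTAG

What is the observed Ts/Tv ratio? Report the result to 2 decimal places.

0.50

Transitions are A↔G and C↔T; transversions are all other mismatches.
Transitions: 2. Transversions: 4.
R = 2/4 = 0.50.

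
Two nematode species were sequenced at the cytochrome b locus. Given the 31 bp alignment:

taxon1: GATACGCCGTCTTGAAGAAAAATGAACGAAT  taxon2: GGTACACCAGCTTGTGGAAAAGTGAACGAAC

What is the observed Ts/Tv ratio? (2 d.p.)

3.00

Transitions are A↔G and C↔T; transversions are all other mismatches.
Transitions: 6. Transversions: 2.
R = 6/2 = 3.00.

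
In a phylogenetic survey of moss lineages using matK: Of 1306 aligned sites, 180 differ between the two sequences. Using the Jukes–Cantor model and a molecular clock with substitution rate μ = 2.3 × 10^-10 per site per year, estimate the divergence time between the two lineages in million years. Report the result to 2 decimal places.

p = 180/1306 ≈ 0.137825.
d = −(3/4) ln(1 − 4p/3) = −0.75 ln(1 − 0.183767) = −0.75 ln(0.816233)
  = −0.75 × (-0.203055) = 0.152291 substitutions/site.
Under a molecular clock d = 2μt, so t = d/(2μ) = 0.152291 / (2 × 2.3 × 10^-10) = 331.07 million years.

331.07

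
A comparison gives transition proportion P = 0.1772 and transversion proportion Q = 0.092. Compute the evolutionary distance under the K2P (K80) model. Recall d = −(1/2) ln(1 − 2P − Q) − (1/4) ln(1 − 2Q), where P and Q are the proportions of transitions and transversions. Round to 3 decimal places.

0.346

Under the Kimura two-parameter model, d = −½ ln(1 − 2P − Q) − ¼ ln(1 − 2Q).
1 − 2P − Q = 0.5536, giving −½ ln(0.5536) = 0.295656.
1 − 2Q = 0.816, giving −¼ ln(0.816) = 0.050835.
d = 0.295656 + 0.050835 = 0.346491.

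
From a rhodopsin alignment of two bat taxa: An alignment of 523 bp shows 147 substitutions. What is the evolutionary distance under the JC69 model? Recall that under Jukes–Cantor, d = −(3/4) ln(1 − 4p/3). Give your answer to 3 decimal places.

0.352

p = 147/523 ≈ 0.281071.
d = −(3/4) ln(1 − 4p/3) = −0.75 ln(1 − 0.374761) = −0.75 ln(0.625239)
  = −0.75 × (-0.469621) = 0.352216 substitutions/site.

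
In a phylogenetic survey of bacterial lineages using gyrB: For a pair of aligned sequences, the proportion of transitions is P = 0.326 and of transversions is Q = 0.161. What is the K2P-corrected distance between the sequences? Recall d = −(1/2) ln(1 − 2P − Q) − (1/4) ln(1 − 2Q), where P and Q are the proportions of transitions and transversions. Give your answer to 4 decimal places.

Under the Kimura two-parameter model, d = −½ ln(1 − 2P − Q) − ¼ ln(1 − 2Q).
1 − 2P − Q = 0.187, giving −½ ln(0.187) = 0.838323.
1 − 2Q = 0.678, giving −¼ ln(0.678) = 0.097152.
d = 0.838323 + 0.097152 = 0.935475.

0.9355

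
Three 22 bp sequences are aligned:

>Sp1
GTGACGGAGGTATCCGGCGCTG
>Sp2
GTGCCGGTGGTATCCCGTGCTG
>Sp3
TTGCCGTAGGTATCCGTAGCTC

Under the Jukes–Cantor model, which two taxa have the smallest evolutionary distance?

Sp1–Sp2: 4/22 differ, p = 0.182, d = 0.208.
Sp1–Sp3: 6/22 differ, p = 0.273, d = 0.339.
Sp2–Sp3: 7/22 differ, p = 0.318, d = 0.414.
The smallest distance is between Sp1 and Sp2.

Sp1 and Sp2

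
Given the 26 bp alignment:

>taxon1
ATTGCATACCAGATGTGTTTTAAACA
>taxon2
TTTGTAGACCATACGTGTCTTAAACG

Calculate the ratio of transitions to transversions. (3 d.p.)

1.333

Transitions are A↔G and C↔T; transversions are all other mismatches.
Transitions: 4. Transversions: 3.
R = 4/3 = 1.333333… ≈ 1.333 (to 3 d.p.).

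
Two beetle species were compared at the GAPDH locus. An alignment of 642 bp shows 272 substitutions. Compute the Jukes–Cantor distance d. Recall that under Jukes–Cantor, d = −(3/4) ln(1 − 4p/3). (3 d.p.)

0.624

p = 272/642 ≈ 0.423676.
d = −(3/4) ln(1 − 4p/3) = −0.75 ln(1 − 0.564901) = −0.75 ln(0.435099)
  = −0.75 × (-0.832182) = 0.624137 substitutions/site.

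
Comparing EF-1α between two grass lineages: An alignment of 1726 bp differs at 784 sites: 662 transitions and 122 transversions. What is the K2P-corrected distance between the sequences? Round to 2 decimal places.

P = 662/1726 ≈ 0.383546 and Q = 122/1726 ≈ 0.070684.
Under the Kimura two-parameter model, d = −½ ln(1 − 2P − Q) − ¼ ln(1 − 2Q).
1 − 2P − Q = 0.162224, giving −½ ln(0.162224) = 0.909389.
1 − 2Q = 0.858632, giving −¼ ln(0.858632) = 0.038104.
d = 0.909389 + 0.038104 = 0.947493.

0.95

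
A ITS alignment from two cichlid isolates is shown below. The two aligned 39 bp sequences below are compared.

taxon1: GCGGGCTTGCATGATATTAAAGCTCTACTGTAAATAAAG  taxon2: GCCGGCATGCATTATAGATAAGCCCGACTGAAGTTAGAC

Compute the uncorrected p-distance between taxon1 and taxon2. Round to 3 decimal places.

0.333

The sequences differ at 13 of 39 positions.
p = 13/39 = 0.333333… ≈ 0.333 (to 3 d.p.).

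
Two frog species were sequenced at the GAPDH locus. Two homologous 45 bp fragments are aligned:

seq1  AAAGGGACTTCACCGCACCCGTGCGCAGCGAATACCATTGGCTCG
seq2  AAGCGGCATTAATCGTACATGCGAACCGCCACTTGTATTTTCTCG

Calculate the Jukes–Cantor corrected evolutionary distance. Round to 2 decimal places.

The sequences differ at 20 of 45 sites, so p = 20/45 ≈ 0.444444.
d = −(3/4) ln(1 − 4p/3) = −0.75 ln(1 − 0.592592) = −0.75 ln(0.407408)
  = −0.75 × (-0.897940) = 0.673455 substitutions/site.

0.67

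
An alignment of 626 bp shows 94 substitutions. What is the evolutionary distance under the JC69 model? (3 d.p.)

0.168

p = 94/626 ≈ 0.15016.
d = −(3/4) ln(1 − 4p/3) = −0.75 ln(1 − 0.200213) = −0.75 ln(0.799787)
  = −0.75 × (-0.223410) = 0.167558 substitutions/site.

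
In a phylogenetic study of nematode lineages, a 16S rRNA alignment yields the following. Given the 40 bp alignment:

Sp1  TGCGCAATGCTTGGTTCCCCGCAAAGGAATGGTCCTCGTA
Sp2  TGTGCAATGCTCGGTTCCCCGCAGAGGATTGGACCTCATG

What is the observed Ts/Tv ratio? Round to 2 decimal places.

Transitions are A↔G and C↔T; transversions are all other mismatches.
Transitions: 5. Transversions: 2.
R = 5/2 = 2.50.

2.50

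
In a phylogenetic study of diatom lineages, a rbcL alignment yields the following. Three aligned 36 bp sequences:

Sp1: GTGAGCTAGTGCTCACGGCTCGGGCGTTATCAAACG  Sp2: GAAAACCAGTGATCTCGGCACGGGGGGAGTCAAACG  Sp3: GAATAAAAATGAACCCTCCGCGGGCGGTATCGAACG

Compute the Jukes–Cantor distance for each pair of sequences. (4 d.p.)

d(Sp1,Sp2) = 0.3924, d(Sp1,Sp3) = 0.6082, d(Sp2,Sp3) = 0.4926

Sp1–Sp2: 11/36 sites differ → p ≈ 0.305556, d = −0.75 ln(1 − 0.407408) = 0.392437 ≈ 0.3924.
Sp1–Sp3: 15/36 sites differ → p ≈ 0.416667, d = −0.75 ln(1 − 0.555556) = 0.608198 ≈ 0.6082.
Sp2–Sp3: 13/36 sites differ → p ≈ 0.361111, d = −0.75 ln(1 − 0.481481) = 0.492584 ≈ 0.4926.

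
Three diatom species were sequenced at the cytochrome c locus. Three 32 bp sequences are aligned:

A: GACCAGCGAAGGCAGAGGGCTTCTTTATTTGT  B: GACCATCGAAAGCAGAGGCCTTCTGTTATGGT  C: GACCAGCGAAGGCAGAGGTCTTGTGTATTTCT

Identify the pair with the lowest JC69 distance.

A–B: 7/32 differ, p = 0.219, d = 0.259.
A–C: 4/32 differ, p = 0.125, d = 0.137.
B–C: 8/32 differ, p = 0.250, d = 0.304.
The smallest distance is between A and C.

A and C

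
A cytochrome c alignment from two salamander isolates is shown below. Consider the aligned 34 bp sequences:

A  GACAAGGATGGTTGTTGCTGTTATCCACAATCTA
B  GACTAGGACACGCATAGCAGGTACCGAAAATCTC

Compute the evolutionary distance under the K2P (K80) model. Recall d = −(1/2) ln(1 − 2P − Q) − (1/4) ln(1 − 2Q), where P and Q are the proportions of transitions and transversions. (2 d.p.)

0.60

Of 34 sites, 5 differences are transitions and 9 are transversions, so P = 5/34 ≈ 0.147059 and Q = 9/34 ≈ 0.264706.
Under the Kimura two-parameter model, d = −½ ln(1 − 2P − Q) − ¼ ln(1 − 2Q).
1 − 2P − Q = 0.441176, giving −½ ln(0.441176) = 0.409156.
1 − 2Q = 0.470588, giving −¼ ln(0.470588) = 0.188443.
d = 0.409156 + 0.188443 = 0.597599.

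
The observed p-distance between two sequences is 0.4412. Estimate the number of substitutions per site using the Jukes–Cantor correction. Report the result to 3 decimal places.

d = −(3/4) ln(1 − 4p/3) = −0.75 ln(1 − 0.588267) = −0.75 ln(0.411733)
  = −0.75 × (-0.887380) = 0.665535 substitutions/site.

0.666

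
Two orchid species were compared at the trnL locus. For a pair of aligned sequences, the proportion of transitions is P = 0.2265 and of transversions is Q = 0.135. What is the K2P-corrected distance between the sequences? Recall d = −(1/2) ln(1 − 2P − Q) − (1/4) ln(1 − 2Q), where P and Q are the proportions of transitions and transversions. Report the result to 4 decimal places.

Under the Kimura two-parameter model, d = −½ ln(1 − 2P − Q) − ¼ ln(1 − 2Q).
1 − 2P − Q = 0.412, giving −½ ln(0.412) = 0.443366.
1 − 2Q = 0.73, giving −¼ ln(0.73) = 0.078678.
d = 0.443366 + 0.078678 = 0.522044.

0.5220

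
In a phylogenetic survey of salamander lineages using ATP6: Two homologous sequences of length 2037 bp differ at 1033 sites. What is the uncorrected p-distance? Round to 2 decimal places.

0.51

p = 1033/2037 = 0.507118… ≈ 0.51 (to 2 d.p.).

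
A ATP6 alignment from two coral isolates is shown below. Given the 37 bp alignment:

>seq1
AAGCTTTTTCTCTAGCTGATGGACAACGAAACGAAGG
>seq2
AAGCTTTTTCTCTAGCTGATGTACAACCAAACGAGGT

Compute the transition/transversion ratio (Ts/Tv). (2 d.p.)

0.33

Transitions are A↔G and C↔T; transversions are all other mismatches.
Transitions: 1. Transversions: 3.
R = 1/3 = 0.333333… ≈ 0.33 (to 2 d.p.).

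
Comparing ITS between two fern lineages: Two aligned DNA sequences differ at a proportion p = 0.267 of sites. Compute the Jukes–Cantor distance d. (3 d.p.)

0.330

d = −(3/4) ln(1 − 4p/3) = −0.75 ln(1 − 0.356) = −0.75 ln(0.644)
  = −0.75 × (-0.440057) = 0.330043 substitutions/site.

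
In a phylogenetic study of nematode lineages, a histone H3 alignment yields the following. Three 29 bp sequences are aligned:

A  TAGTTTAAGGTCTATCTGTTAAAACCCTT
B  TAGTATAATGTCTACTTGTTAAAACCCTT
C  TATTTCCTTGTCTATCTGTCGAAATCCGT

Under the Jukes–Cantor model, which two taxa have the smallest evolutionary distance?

A and B

A–B: 4/29 differ, p = 0.138, d = 0.152.
A–C: 9/29 differ, p = 0.310, d = 0.401.
B–C: 11/29 differ, p = 0.379, d = 0.529.
The smallest distance is between A and B.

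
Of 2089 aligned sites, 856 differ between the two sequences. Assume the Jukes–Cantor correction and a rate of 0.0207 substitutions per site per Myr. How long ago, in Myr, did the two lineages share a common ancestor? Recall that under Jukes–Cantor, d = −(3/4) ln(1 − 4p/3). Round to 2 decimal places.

14.32

p = 856/2089 ≈ 0.409765.
d = −(3/4) ln(1 − 4p/3) = −0.75 ln(1 − 0.546353) = −0.75 ln(0.453647)
  = −0.75 × (-0.790436) = 0.592827 substitutions/site.
Under a molecular clock d = 2μt, so t = d/(2μ) = 0.592827 / (2 × 0.0207) = 14.32 Myr.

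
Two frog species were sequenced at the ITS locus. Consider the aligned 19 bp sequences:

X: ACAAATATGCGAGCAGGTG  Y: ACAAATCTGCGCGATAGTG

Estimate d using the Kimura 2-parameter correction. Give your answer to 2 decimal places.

Of 19 sites, 1 differences are transitions and 4 are transversions, so P = 1/19 ≈ 0.052632 and Q = 4/19 ≈ 0.210526.
Under the Kimura two-parameter model, d = −½ ln(1 − 2P − Q) − ¼ ln(1 − 2Q).
1 − 2P − Q = 0.68421, giving −½ ln(0.68421) = 0.189745.
1 − 2Q = 0.578948, giving −¼ ln(0.578948) = 0.136636.
d = 0.189745 + 0.136636 = 0.326381.

0.33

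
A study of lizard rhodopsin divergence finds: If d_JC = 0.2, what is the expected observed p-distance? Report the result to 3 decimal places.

p = (3/4)(1 − e^(−4d/3)) = 0.75 × (1 − e^(-0.266667)) = 0.75 × (1 − 0.765928) = 0.175554.

0.176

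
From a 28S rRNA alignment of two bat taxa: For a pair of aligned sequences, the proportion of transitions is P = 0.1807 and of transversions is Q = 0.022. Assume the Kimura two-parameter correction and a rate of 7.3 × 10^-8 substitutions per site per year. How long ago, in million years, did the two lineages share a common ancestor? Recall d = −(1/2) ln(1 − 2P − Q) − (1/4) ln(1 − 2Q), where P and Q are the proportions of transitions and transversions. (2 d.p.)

1.73

Under the Kimura two-parameter model, d = −½ ln(1 − 2P − Q) − ¼ ln(1 − 2Q).
1 − 2P − Q = 0.6166, giving −½ ln(0.6166) = 0.241767.
1 − 2Q = 0.956, giving −¼ ln(0.956) = 0.011249.
d = 0.241767 + 0.011249 = 0.253016.
Under a molecular clock d = 2μt, so t = d/(2μ) = 0.253016 / (2 × 7.3 × 10^-8) = 1.73 million years.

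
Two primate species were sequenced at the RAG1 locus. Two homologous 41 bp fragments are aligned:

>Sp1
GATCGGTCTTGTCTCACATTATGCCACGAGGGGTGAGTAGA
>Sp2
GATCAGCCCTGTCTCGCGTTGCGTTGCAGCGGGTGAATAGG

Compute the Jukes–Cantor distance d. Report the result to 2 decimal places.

0.50

The sequences differ at 15 of 41 sites, so p = 15/41 ≈ 0.365854.
d = −(3/4) ln(1 − 4p/3) = −0.75 ln(1 − 0.487805) = −0.75 ln(0.512195)
  = −0.75 × (-0.669050) = 0.501788 substitutions/site.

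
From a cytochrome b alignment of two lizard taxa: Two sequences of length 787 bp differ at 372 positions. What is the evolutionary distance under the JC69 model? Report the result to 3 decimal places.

0.746

p = 372/787 ≈ 0.472681.
d = −(3/4) ln(1 − 4p/3) = −0.75 ln(1 − 0.630241) = −0.75 ln(0.369759)
  = −0.75 × (-0.994904) = 0.746178 substitutions/site.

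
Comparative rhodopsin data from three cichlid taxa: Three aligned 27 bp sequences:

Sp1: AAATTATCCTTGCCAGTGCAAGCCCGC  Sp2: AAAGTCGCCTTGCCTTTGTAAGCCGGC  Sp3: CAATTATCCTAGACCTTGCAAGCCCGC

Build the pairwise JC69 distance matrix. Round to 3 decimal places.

Sp1–Sp2: 7/27 sites differ → p ≈ 0.259259, d = −0.75 ln(1 − 0.345679) = 0.318118 ≈ 0.318.
Sp1–Sp3: 5/27 sites differ → p ≈ 0.185185, d = −0.75 ln(1 − 0.246913) = 0.212681 ≈ 0.213.
Sp2–Sp3: 9/27 sites differ → p ≈ 0.333333, d = −0.75 ln(1 − 0.444444) = 0.440839 ≈ 0.441.

d(Sp1,Sp2) = 0.318, d(Sp1,Sp3) = 0.213, d(Sp2,Sp3) = 0.441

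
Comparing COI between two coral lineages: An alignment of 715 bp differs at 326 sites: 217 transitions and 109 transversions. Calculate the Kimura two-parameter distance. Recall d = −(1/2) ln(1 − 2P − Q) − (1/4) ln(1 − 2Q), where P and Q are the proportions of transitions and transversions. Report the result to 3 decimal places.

P = 217/715 ≈ 0.303497 and Q = 109/715 ≈ 0.152448.
Under the Kimura two-parameter model, d = −½ ln(1 − 2P − Q) − ¼ ln(1 − 2Q).
1 − 2P − Q = 0.240558, giving −½ ln(0.240558) = 0.712397.
1 − 2Q = 0.695104, giving −¼ ln(0.695104) = 0.090923.
d = 0.712397 + 0.090923 = 0.803320.

0.803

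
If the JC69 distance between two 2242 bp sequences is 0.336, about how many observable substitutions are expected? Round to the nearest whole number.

Invert JC69: p = (3/4)(1 − e^(−4d/3)) = 0.75 × (1 − e^(-0.448)) = 0.75 × (1 − 0.638905) = 0.270821.
Expected differing sites = pL ≈ 0.270821 × 2242 = 607.180682 ≈ 607.

607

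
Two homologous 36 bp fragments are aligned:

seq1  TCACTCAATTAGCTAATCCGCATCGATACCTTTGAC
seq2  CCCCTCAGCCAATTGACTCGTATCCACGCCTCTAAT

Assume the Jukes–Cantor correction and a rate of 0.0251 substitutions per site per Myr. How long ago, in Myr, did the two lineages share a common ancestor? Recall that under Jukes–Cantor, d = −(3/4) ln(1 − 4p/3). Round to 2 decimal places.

14.84

The sequences differ at 17 of 36 sites, so p = 17/36 ≈ 0.472222.
d = −(3/4) ln(1 − 4p/3) = −0.75 ln(1 − 0.629629) = −0.75 ln(0.370371)
  = −0.75 × (-0.993250) = 0.744938 substitutions/site.
Under a molecular clock d = 2μt, so t = d/(2μ) = 0.744938 / (2 × 0.0251) = 14.84 Myr.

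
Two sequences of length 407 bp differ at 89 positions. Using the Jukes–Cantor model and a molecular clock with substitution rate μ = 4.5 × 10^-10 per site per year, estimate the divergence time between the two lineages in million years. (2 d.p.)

287.25

p = 89/407 ≈ 0.218673.
d = −(3/4) ln(1 − 4p/3) = −0.75 ln(1 − 0.291564) = −0.75 ln(0.708436)
  = −0.75 × (-0.344696) = 0.258522 substitutions/site.
Under a molecular clock d = 2μt, so t = d/(2μ) = 0.258522 / (2 × 4.5 × 10^-10) = 287.25 million years.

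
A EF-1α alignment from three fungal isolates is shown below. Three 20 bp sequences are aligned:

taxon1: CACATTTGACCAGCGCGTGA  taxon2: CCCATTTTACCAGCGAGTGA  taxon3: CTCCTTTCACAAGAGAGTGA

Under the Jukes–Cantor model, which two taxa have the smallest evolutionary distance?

taxon1 and taxon2

taxon1–taxon2: 3/20 differ, p = 0.150, d = 0.167.
taxon1–taxon3: 6/20 differ, p = 0.300, d = 0.383.
taxon2–taxon3: 5/20 differ, p = 0.250, d = 0.304.
The smallest distance is between taxon1 and taxon2.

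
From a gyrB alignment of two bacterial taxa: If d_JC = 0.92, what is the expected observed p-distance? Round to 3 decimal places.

p = (3/4)(1 − e^(−4d/3)) = 0.75 × (1 − e^(-1.226667)) = 0.75 × (1 − 0.293268) = 0.530049.

0.530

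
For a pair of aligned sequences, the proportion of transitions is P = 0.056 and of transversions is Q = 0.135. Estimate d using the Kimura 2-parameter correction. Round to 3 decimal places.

Under the Kimura two-parameter model, d = −½ ln(1 − 2P − Q) − ¼ ln(1 − 2Q).
1 − 2P − Q = 0.753, giving −½ ln(0.753) = 0.141845.
1 − 2Q = 0.73, giving −¼ ln(0.73) = 0.078678.
d = 0.141845 + 0.078678 = 0.220523.

0.221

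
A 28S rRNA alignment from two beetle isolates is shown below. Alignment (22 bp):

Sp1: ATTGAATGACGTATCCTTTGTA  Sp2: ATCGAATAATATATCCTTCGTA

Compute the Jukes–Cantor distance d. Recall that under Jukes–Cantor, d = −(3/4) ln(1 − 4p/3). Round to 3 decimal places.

0.271

The sequences differ at 5 of 22 sites (3, 8, 10, 11, 19), so p = 5/22 ≈ 0.227273.
d = −(3/4) ln(1 − 4p/3) = −0.75 ln(1 − 0.303031) = −0.75 ln(0.696969)
  = −0.75 × (-0.361014) = 0.270761 substitutions/site.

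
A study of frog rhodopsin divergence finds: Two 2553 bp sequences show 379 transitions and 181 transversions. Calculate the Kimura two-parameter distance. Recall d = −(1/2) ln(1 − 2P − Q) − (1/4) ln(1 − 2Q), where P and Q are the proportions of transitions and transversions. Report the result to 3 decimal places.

P = 379/2553 ≈ 0.148453 and Q = 181/2553 ≈ 0.070897.
Under the Kimura two-parameter model, d = −½ ln(1 − 2P − Q) − ¼ ln(1 − 2Q).
1 − 2P − Q = 0.632197, giving −½ ln(0.632197) = 0.229277.
1 − 2Q = 0.858206, giving −¼ ln(0.858206) = 0.038228.
d = 0.229277 + 0.038228 = 0.267505.

0.268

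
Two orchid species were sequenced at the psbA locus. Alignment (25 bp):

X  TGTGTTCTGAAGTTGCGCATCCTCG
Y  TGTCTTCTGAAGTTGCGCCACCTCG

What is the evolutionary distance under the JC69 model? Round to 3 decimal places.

The sequences differ at 3 of 25 sites (4, 19, 20), so p = 3/25 = 0.12.
d = −(3/4) ln(1 − 4p/3) = −0.75 ln(1 − 0.16) = −0.75 ln(0.84)
  = −0.75 × (-0.174353) = 0.130765 substitutions/site.

0.131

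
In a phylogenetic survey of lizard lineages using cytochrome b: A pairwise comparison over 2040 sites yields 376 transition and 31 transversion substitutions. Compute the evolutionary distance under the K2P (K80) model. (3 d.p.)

P = 376/2040 ≈ 0.184314 and Q = 31/2040 ≈ 0.015196.
Under the Kimura two-parameter model, d = −½ ln(1 − 2P − Q) − ¼ ln(1 − 2Q).
1 − 2P − Q = 0.616176, giving −½ ln(0.616176) = 0.242111.
1 − 2Q = 0.969608, giving −¼ ln(0.969608) = 0.007716.
d = 0.242111 + 0.007716 = 0.249827.

0.250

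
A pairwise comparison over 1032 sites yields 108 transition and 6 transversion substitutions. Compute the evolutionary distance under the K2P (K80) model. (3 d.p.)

0.124

P = 108/1032 ≈ 0.104651 and Q = 6/1032 ≈ 0.005814.
Under the Kimura two-parameter model, d = −½ ln(1 − 2P − Q) − ¼ ln(1 − 2Q).
1 − 2P − Q = 0.784884, giving −½ ln(0.784884) = 0.121110.
1 − 2Q = 0.988372, giving −¼ ln(0.988372) = 0.002924.
d = 0.121110 + 0.002924 = 0.124034.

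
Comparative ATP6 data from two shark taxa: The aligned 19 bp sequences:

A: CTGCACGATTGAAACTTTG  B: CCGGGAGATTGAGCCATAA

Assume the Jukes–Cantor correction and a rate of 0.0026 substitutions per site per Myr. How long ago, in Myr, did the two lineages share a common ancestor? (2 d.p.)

144.02

The sequences differ at 9 of 19 sites (2, 4, 5, 6, 13, 14, 16, 18, 19), so p = 9/19 ≈ 0.473684.
d = −(3/4) ln(1 − 4p/3) = −0.75 ln(1 − 0.631579) = −0.75 ln(0.368421)
  = −0.75 × (-0.998529) = 0.748897 substitutions/site.
Under a molecular clock d = 2μt, so t = d/(2μ) = 0.748897 / (2 × 0.0026) = 144.02 Myr.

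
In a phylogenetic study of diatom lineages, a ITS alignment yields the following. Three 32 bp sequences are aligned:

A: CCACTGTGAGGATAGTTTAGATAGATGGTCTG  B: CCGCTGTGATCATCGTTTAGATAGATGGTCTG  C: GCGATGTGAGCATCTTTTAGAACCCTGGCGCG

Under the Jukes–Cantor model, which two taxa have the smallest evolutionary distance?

A and B

A–B: 4/32 differ, p = 0.125, d = 0.137.
A–C: 13/32 differ, p = 0.406, d = 0.585.
B–C: 11/32 differ, p = 0.344, d = 0.460.
The smallest distance is between A and B.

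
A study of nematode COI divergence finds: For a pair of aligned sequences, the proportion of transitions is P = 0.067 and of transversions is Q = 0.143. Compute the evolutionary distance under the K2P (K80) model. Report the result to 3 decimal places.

0.246

Under the Kimura two-parameter model, d = −½ ln(1 − 2P − Q) − ¼ ln(1 − 2Q).
1 − 2P − Q = 0.723, giving −½ ln(0.723) = 0.162173.
1 − 2Q = 0.714, giving −¼ ln(0.714) = 0.084218.
d = 0.162173 + 0.084218 = 0.246391.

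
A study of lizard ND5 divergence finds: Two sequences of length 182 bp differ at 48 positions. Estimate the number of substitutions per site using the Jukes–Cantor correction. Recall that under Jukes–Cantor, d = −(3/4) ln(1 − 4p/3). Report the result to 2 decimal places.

p = 48/182 ≈ 0.263736.
d = −(3/4) ln(1 − 4p/3) = −0.75 ln(1 − 0.351648) = −0.75 ln(0.648352)
  = −0.75 × (-0.433322) = 0.324992 substitutions/site.

0.32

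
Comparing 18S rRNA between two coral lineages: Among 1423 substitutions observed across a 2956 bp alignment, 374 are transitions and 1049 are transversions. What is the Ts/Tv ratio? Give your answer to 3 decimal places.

R = 374/1049 = 0.356530… ≈ 0.357 (to 3 d.p.).

0.357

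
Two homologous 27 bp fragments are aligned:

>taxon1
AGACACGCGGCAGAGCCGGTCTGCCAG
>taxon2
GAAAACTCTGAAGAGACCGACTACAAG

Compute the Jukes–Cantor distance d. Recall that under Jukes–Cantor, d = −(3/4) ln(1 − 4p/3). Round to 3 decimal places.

0.588

The sequences differ at 11 of 27 sites, so p = 11/27 ≈ 0.407407.
d = −(3/4) ln(1 − 4p/3) = −0.75 ln(1 − 0.543209) = −0.75 ln(0.456791)
  = −0.75 × (-0.783529) = 0.587647 substitutions/site.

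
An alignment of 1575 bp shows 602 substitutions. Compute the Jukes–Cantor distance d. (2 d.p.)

p = 602/1575 ≈ 0.382222.
d = −(3/4) ln(1 − 4p/3) = −0.75 ln(1 − 0.509629) = −0.75 ln(0.490371)
  = −0.75 × (-0.712593) = 0.534445 substitutions/site.

0.53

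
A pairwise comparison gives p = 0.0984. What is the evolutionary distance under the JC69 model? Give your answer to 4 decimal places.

d = −(3/4) ln(1 − 4p/3) = −0.75 ln(1 − 0.1312) = −0.75 ln(0.8688)
  = −0.75 × (-0.140642) = 0.105482 substitutions/site.

0.1055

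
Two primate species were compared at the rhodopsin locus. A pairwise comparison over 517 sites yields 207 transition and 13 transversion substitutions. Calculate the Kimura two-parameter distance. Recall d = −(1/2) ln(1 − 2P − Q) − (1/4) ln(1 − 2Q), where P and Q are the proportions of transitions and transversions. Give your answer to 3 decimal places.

0.887

P = 207/517 ≈ 0.400387 and Q = 13/517 ≈ 0.025145.
Under the Kimura two-parameter model, d = −½ ln(1 − 2P − Q) − ¼ ln(1 − 2Q).
1 − 2P − Q = 0.174081, giving −½ ln(0.174081) = 0.874117.
1 − 2Q = 0.94971, giving −¼ ln(0.94971) = 0.012900.
d = 0.874117 + 0.012900 = 0.887017.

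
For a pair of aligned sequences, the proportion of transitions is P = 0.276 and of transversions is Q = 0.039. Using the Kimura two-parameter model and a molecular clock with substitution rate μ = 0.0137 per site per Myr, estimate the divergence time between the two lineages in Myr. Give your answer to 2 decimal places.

17.06

Under the Kimura two-parameter model, d = −½ ln(1 − 2P − Q) − ¼ ln(1 − 2Q).
1 − 2P − Q = 0.409, giving −½ ln(0.409) = 0.447020.
1 − 2Q = 0.922, giving −¼ ln(0.922) = 0.020303.
d = 0.447020 + 0.020303 = 0.467323.
Under a molecular clock d = 2μt, so t = d/(2μ) = 0.467323 / (2 × 0.0137) = 17.06 Myr.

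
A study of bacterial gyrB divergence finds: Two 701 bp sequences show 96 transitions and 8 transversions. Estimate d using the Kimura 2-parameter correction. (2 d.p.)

0.17

P = 96/701 ≈ 0.136947 and Q = 8/701 ≈ 0.011412.
Under the Kimura two-parameter model, d = −½ ln(1 − 2P − Q) − ¼ ln(1 − 2Q).
1 − 2P − Q = 0.714694, giving −½ ln(0.714694) = 0.167950.
1 − 2Q = 0.977176, giving −¼ ln(0.977176) = 0.005772.
d = 0.167950 + 0.005772 = 0.173722.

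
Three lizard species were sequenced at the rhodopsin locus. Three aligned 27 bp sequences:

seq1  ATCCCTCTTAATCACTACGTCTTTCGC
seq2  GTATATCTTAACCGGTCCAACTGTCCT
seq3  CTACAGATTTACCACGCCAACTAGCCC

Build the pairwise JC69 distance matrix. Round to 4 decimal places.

seq1–seq2: 13/27 sites differ → p ≈ 0.481481, d = −0.75 ln(1 − 0.641975) = 0.770364 ≈ 0.7704.
seq1–seq3: 14/27 sites differ → p ≈ 0.518519, d = −0.75 ln(1 − 0.691359) = 0.881682 ≈ 0.8817.
seq2–seq3: 11/27 sites differ → p ≈ 0.407407, d = −0.75 ln(1 − 0.543209) = 0.587647 ≈ 0.5876.

d(seq1,seq2) = 0.7704, d(seq1,seq3) = 0.8817, d(seq2,seq3) = 0.5876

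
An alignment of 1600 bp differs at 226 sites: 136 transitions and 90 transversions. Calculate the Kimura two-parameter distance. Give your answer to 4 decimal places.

P = 136/1600 = 0.085 and Q = 90/1600 = 0.05625.
Under the Kimura two-parameter model, d = −½ ln(1 − 2P − Q) − ¼ ln(1 − 2Q).
1 − 2P − Q = 0.77375, giving −½ ln(0.77375) = 0.128253.
1 − 2Q = 0.8875, giving −¼ ln(0.8875) = 0.029837.
d = 0.128253 + 0.029837 = 0.158090.

0.1581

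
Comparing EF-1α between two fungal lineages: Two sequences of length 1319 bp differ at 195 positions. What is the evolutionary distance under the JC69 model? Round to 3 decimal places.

0.165

p = 195/1319 ≈ 0.147839.
d = −(3/4) ln(1 − 4p/3) = −0.75 ln(1 − 0.197119) = −0.75 ln(0.802881)
  = −0.75 × (-0.219549) = 0.164662 substitutions/site.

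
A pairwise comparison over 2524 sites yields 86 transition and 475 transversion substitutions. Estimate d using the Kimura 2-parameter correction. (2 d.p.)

P = 86/2524 ≈ 0.034073 and Q = 475/2524 ≈ 0.188193.
Under the Kimura two-parameter model, d = −½ ln(1 − 2P − Q) − ¼ ln(1 − 2Q).
1 − 2P − Q = 0.743661, giving −½ ln(0.743661) = 0.148085.
1 − 2Q = 0.623614, giving −¼ ln(0.623614) = 0.118056.
d = 0.148085 + 0.118056 = 0.266141.

0.27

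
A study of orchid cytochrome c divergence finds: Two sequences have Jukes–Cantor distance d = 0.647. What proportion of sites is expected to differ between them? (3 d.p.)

p = (3/4)(1 − e^(−4d/3)) = 0.75 × (1 − e^(-0.862667)) = 0.75 × (1 − 0.422035) = 0.433474.

0.433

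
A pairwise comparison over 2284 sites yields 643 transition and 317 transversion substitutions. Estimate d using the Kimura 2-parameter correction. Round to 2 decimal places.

0.69

P = 643/2284 ≈ 0.281524 and Q = 317/2284 ≈ 0.138792.
Under the Kimura two-parameter model, d = −½ ln(1 − 2P − Q) − ¼ ln(1 − 2Q).
1 − 2P − Q = 0.29816, giving −½ ln(0.29816) = 0.605063.
1 − 2Q = 0.722416, giving −¼ ln(0.722416) = 0.081289.
d = 0.605063 + 0.081289 = 0.686352.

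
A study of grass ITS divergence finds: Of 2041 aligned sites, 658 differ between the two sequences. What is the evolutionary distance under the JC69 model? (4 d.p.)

0.4214

p = 658/2041 ≈ 0.322391.
d = −(3/4) ln(1 − 4p/3) = −0.75 ln(1 − 0.429855) = −0.75 ln(0.570145)
  = −0.75 × (-0.561865) = 0.421399 substitutions/site.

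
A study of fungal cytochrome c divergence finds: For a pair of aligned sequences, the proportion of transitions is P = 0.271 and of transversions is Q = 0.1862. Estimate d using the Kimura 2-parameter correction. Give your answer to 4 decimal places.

0.7678

Under the Kimura two-parameter model, d = −½ ln(1 − 2P − Q) − ¼ ln(1 − 2Q).
1 − 2P − Q = 0.2718, giving −½ ln(0.2718) = 0.651344.
1 − 2Q = 0.6276, giving −¼ ln(0.6276) = 0.116463.
d = 0.651344 + 0.116463 = 0.767807.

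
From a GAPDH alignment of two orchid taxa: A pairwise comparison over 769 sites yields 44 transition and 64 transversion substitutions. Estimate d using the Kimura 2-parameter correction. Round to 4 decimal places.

0.1556

P = 44/769 ≈ 0.057217 and Q = 64/769 ≈ 0.083225.
Under the Kimura two-parameter model, d = −½ ln(1 − 2P − Q) − ¼ ln(1 − 2Q).
1 − 2P − Q = 0.802341, giving −½ ln(0.802341) = 0.110111.
1 − 2Q = 0.83355, giving −¼ ln(0.83355) = 0.045515.
d = 0.110111 + 0.045515 = 0.155626.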